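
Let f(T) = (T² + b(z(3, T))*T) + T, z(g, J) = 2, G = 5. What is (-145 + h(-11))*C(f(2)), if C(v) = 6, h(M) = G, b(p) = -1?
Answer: -840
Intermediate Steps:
f(T) = T² (f(T) = (T² - T) + T = T²)
h(M) = 5
(-145 + h(-11))*C(f(2)) = (-145 + 5)*6 = -140*6 = -840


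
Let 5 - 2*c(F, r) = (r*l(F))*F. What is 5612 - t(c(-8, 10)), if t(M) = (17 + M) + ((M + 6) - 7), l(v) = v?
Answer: 6231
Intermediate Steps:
c(F, r) = 5/2 - r*F**2/2 (c(F, r) = 5/2 - r*F*F/2 = 5/2 - F*r*F/2 = 5/2 - r*F**2/2)
t(M) = 16 + 2*M (t(M) = (17 + M) + ((6 + M) - 7) = (17 + M) + (-1 + M) = 16 + 2*M)
5612 - t(c(-8, 10)) = 5612 - (16 + 2*(5/2 - 1/2*10*(-8)**2)) = 5612 - (16 + 2*(5/2 - 1/2*10*64)) = 5612 - (16 + 2*(5/2 - 320)) = 5612 - (16 + 2*(-635/2)) = 5612 - (16 - 635) = 5612 - 1*(-619) = 5612 + 619 = 6231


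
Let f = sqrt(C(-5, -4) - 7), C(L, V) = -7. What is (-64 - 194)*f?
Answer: -258*I*sqrt(14) ≈ -965.35*I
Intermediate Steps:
f = I*sqrt(14) (f = sqrt(-7 - 7) = sqrt(-14) = I*sqrt(14) ≈ 3.7417*I)
(-64 - 194)*f = (-64 - 194)*(I*sqrt(14)) = -258*I*sqrt(14)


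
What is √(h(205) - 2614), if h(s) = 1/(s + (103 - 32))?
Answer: 37*I*√36363/138 ≈ 51.127*I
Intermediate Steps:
h(s) = 1/(71 + s) (h(s) = 1/(s + 71) = 1/(71 + s))
√(h(205) - 2614) = √(1/(71 + 205) - 2614) = √(1/276 - 2614) = √(-721463/276) = 37*I*√36363/138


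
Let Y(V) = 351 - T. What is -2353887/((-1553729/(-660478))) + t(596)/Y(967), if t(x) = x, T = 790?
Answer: -682510089758338/682087031 ≈ -1.0006e+6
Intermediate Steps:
Y(V) = -439 (Y(V) = 351 - 1*790 = 351 - 790 = -439)
-2353887/((-1553729/(-660478))) + t(596)/Y(967) = -2353887/((-1553729/(-660478))) + 596/(-439) = -2353887/((-1553729*(-1/660478))) + 596*(-1/439) = -2353887/1553729/660478 - 596/439 = -2353887*660478/1553729 - 596/439 = -1554690577986/1553729 - 596/439 = -682510089758338/682087031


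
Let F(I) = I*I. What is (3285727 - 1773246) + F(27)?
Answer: 1513210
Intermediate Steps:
F(I) = I²
(3285727 - 1773246) + F(27) = (3285727 - 1773246) + 27² = 1512481 + 729 = 1513210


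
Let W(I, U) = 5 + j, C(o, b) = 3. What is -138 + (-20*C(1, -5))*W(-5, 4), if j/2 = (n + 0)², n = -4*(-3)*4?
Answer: -276918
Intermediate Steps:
n = 48 (n = 12*4 = 48)
j = 4608 (j = 2*(48 + 0)² = 2*48² = 2*2304 = 4608)
W(I, U) = 4613 (W(I, U) = 5 + 4608 = 4613)
-138 + (-20*C(1, -5))*W(-5, 4) = -138 - 20*3*4613 = -138 - 60*4613 = -138 - 276780 = -276918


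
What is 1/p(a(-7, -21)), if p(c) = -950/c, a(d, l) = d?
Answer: 7/950 ≈ 0.0073684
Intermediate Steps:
1/p(a(-7, -21)) = 1/(-950/(-7)) = 1/(-950*(-⅐)) = 1/(950/7) = 7/950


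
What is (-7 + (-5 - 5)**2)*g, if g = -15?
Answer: -1395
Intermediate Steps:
(-7 + (-5 - 5)**2)*g = (-7 + (-5 - 5)**2)*(-15) = (-7 + (-10)**2)*(-15) = (-7 + 100)*(-15) = 93*(-15) = -1395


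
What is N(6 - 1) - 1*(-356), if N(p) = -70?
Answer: 286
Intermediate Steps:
N(6 - 1) - 1*(-356) = -70 - 1*(-356) = -70 + 356 = 286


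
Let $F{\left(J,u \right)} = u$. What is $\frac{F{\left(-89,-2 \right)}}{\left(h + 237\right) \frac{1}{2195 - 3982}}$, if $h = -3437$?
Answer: $- \frac{1787}{1600} \approx -1.1169$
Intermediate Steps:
$\frac{F{\left(-89,-2 \right)}}{\left(h + 237\right) \frac{1}{2195 - 3982}} = - \frac{2}{\left(-3437 + 237\right) \frac{1}{2195 - 3982}} = - \frac{2}{\left(-3200\right) \frac{1}{-1787}} = - \frac{2}{\left(-3200\right) \left(- \frac{1}{1787}\right)} = - \frac{2}{\frac{3200}{1787}} = \left(-2\right) \frac{1787}{3200} = - \frac{1787}{1600}$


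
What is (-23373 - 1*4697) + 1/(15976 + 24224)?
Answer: -1128413999/40200 ≈ -28070.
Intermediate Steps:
(-23373 - 1*4697) + 1/(15976 + 24224) = (-23373 - 4697) + 1/40200 = -28070 + 1/40200 = -1128413999/40200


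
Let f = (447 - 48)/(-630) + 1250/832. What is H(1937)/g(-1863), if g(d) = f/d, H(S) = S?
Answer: -22517857440/5423 ≈ -4.1523e+6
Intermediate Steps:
f = 5423/6240 (f = 399*(-1/630) + 1250*(1/832) = -19/30 + 625/416 = 5423/6240 ≈ 0.86907)
g(d) = 5423/(6240*d)
H(1937)/g(-1863) = 1937/(((5423/6240)/(-1863))) = 1937/(((5423/6240)*(-1/1863))) = 1937/(-5423/11625120) = 1937*(-11625120/5423) = -22517857440/5423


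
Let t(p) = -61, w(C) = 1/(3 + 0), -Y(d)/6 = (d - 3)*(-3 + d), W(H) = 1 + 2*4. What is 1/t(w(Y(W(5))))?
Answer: -1/61 ≈ -0.016393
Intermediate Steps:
W(H) = 9 (W(H) = 1 + 8 = 9)
Y(d) = -6*(-3 + d)² (Y(d) = -6*(d - 3)*(-3 + d) = -6*(-3 + d)*(-3 + d) = -6*(-3 + d)²)
w(C) = ⅓ (w(C) = 1/3 = (⅓)*1 = ⅓)
1/t(w(Y(W(5)))) = 1/(-61) = -1/61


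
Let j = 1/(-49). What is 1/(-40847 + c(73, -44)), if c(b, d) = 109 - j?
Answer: -49/1996161 ≈ -2.4547e-5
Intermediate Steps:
j = -1/49 ≈ -0.020408
c(b, d) = 5342/49 (c(b, d) = 109 - 1*(-1/49) = 109 + 1/49 = 5342/49)
1/(-40847 + c(73, -44)) = 1/(-40847 + 5342/49) = 1/(-1996161/49) = -49/1996161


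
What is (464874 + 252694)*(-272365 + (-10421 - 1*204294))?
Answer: -349513021440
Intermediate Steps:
(464874 + 252694)*(-272365 + (-10421 - 1*204294)) = 717568*(-272365 + (-10421 - 204294)) = 717568*(-272365 - 214715) = 717568*(-487080) = -349513021440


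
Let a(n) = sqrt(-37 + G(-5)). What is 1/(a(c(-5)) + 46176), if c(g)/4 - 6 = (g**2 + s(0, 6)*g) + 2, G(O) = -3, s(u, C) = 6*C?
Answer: 5772/266527877 - I*sqrt(10)/1066111508 ≈ 2.1656e-5 - 2.9662e-9*I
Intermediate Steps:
c(g) = 32 + 4*g**2 + 144*g (c(g) = 24 + 4*((g**2 + (6*6)*g) + 2) = 24 + 4*((g**2 + 36*g) + 2) = 24 + 4*(2 + g**2 + 36*g) = 24 + (8 + 4*g**2 + 144*g) = 32 + 4*g**2 + 144*g)
a(n) = 2*I*sqrt(10) (a(n) = sqrt(-37 - 3) = sqrt(-40) = 2*I*sqrt(10))
1/(a(c(-5)) + 46176) = 1/(2*I*sqrt(10) + 46176) = 1/(46176 + 2*I*sqrt(10))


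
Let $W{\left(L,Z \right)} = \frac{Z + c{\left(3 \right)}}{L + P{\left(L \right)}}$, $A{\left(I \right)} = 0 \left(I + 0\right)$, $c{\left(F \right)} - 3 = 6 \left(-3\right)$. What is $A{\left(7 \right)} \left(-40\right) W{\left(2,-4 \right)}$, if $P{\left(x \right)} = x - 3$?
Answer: $0$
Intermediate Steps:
$P{\left(x \right)} = -3 + x$
$c{\left(F \right)} = -15$ ($c{\left(F \right)} = 3 + 6 \left(-3\right) = 3 - 18 = -15$)
$A{\left(I \right)} = 0$ ($A{\left(I \right)} = 0 I = 0$)
$W{\left(L,Z \right)} = \frac{-15 + Z}{-3 + 2 L}$ ($W{\left(L,Z \right)} = \frac{Z - 15}{L + \left(-3 + L\right)} = \frac{-15 + Z}{-3 + 2 L}$)
$A{\left(7 \right)} \left(-40\right) W{\left(2,-4 \right)} = 0 \left(-40\right) \frac{-15 - 4}{-3 + 2 \cdot 2} = 0 \frac{1}{-3 + 4} \left(-19\right) = 0 \cdot 1^{-1} \left(-19\right) = 0 \cdot 1 \left(-19\right) = 0 \left(-19\right) = 0$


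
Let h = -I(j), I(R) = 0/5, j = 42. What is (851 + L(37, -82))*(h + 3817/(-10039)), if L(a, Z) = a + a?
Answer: -3530725/10039 ≈ -351.70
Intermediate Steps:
I(R) = 0 (I(R) = 0*(⅕) = 0)
L(a, Z) = 2*a
h = 0 (h = -1*0 = 0)
(851 + L(37, -82))*(h + 3817/(-10039)) = (851 + 2*37)*(0 + 3817/(-10039)) = (851 + 74)*(0 + 3817*(-1/10039)) = 925*(0 - 3817/10039) = 925*(-3817/10039) = -3530725/10039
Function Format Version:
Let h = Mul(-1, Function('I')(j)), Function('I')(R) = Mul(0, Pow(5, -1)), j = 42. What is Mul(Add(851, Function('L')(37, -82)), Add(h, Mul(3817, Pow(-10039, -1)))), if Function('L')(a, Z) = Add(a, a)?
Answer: Rational(-3530725, 10039) ≈ -351.70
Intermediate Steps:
Function('I')(R) = 0 (Function('I')(R) = Mul(0, Rational(1, 5)) = 0)
Function('L')(a, Z) = Mul(2, a)
h = 0 (h = Mul(-1, 0) = 0)
Mul(Add(851, Function('L')(37, -82)), Add(h, Mul(3817, Pow(-10039, -1)))) = Mul(Add(851, Mul(2, 37)), Add(0, Mul(3817, Pow(-10039, -1)))) = Mul(Add(851, 74), Add(0, Mul(3817, Rational(-1, 10039)))) = Mul(925, Add(0, Rational(-3817, 10039))) = Mul(925, Rational(-3817, 10039)) = Rational(-3530725, 10039)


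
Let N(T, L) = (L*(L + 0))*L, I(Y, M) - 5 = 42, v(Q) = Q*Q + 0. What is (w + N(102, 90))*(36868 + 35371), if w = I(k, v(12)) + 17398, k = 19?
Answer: 53922440355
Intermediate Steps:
v(Q) = Q² (v(Q) = Q² + 0 = Q²)
I(Y, M) = 47 (I(Y, M) = 5 + 42 = 47)
N(T, L) = L³ (N(T, L) = (L*L)*L = L²*L = L³)
w = 17445 (w = 47 + 17398 = 17445)
(w + N(102, 90))*(36868 + 35371) = (17445 + 90³)*(36868 + 35371) = (17445 + 729000)*72239 = 746445*72239 = 53922440355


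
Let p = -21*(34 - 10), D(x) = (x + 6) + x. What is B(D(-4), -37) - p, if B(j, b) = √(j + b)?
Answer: 504 + I*√39 ≈ 504.0 + 6.245*I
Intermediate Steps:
D(x) = 6 + 2*x (D(x) = (6 + x) + x = 6 + 2*x)
B(j, b) = √(b + j)
p = -504 (p = -21*24 = -504)
B(D(-4), -37) - p = √(-37 + (6 + 2*(-4))) - 1*(-504) = √(-37 + (6 - 8)) + 504 = √(-37 - 2) + 504 = √(-39) + 504 = I*√39 + 504 = 504 + I*√39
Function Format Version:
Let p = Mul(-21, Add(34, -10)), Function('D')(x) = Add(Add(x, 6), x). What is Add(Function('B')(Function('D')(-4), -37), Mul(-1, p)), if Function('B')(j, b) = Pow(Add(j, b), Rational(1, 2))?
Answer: Add(504, Mul(I, Pow(39, Rational(1, 2)))) ≈ Add(504.00, Mul(6.2450, I))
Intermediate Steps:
Function('D')(x) = Add(6, Mul(2, x)) (Function('D')(x) = Add(Add(6, x), x) = Add(6, Mul(2, x)))
Function('B')(j, b) = Pow(Add(b, j), Rational(1, 2))
p = -504 (p = Mul(-21, 24) = -504)
Add(Function('B')(Function('D')(-4), -37), Mul(-1, p)) = Add(Pow(Add(-37, Add(6, Mul(2, -4))), Rational(1, 2)), Mul(-1, -504)) = Add(Pow(Add(-37, Add(6, -8)), Rational(1, 2)), 504) = Add(Pow(Add(-37, -2), Rational(1, 2)), 504) = Add(Pow(-39, Rational(1, 2)), 504) = Add(Mul(I, Pow(39, Rational(1, 2))), 504) = Add(504, Mul(I, Pow(39, Rational(1, 2))))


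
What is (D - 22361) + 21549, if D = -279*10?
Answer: -3602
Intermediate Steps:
D = -2790
(D - 22361) + 21549 = (-2790 - 22361) + 21549 = -25151 + 21549 = -3602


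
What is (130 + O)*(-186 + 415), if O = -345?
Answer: -49235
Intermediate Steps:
(130 + O)*(-186 + 415) = (130 - 345)*(-186 + 415) = -215*229 = -49235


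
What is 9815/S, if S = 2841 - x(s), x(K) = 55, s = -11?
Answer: 9815/2786 ≈ 3.5230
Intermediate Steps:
S = 2786 (S = 2841 - 1*55 = 2841 - 55 = 2786)
9815/S = 9815/2786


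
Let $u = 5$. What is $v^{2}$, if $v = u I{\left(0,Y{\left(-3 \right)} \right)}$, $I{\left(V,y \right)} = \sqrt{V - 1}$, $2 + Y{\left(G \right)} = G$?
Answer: $-25$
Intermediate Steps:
$Y{\left(G \right)} = -2 + G$
$I{\left(V,y \right)} = \sqrt{-1 + V}$
$v = 5 i$ ($v = 5 \sqrt{-1 + 0} = 5 \sqrt{-1} = 5 i \approx 5.0 i$)
$v^{2} = \left(5 i\right)^{2} = -25$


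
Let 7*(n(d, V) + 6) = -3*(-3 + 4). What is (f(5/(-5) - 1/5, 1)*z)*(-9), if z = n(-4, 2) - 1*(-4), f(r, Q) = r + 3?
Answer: 1377/35 ≈ 39.343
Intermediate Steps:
n(d, V) = -45/7 (n(d, V) = -6 + (-3*(-3 + 4))/7 = -6 + (-3*1)/7 = -6 + (1/7)*(-3) = -6 - 3/7 = -45/7)
f(r, Q) = 3 + r
z = -17/7 (z = -45/7 - 1*(-4) = -45/7 + 4 = -17/7 ≈ -2.4286)
(f(5/(-5) - 1/5, 1)*z)*(-9) = ((3 + (5/(-5) - 1/5))*(-17/7))*(-9) = ((3 + (5*(-1/5) - 1*1/5))*(-17/7))*(-9) = ((3 + (-1 - 1/5))*(-17/7))*(-9) = ((3 - 6/5)*(-17/7))*(-9) = ((9/5)*(-17/7))*(-9) = -153/35*(-9) = 1377/35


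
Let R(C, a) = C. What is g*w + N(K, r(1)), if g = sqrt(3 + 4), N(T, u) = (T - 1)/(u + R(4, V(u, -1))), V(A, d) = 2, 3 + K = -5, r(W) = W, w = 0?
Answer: -9/5 ≈ -1.8000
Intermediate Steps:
K = -8 (K = -3 - 5 = -8)
N(T, u) = (-1 + T)/(4 + u) (N(T, u) = (T - 1)/(u + 4) = (-1 + T)/(4 + u))
g = sqrt(7) ≈ 2.6458
g*w + N(K, r(1)) = sqrt(7)*0 + (-1 - 8)/(4 + 1) = 0 - 9/5 = -9/5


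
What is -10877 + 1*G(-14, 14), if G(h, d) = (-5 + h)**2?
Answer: -10516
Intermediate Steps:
-10877 + 1*G(-14, 14) = -10877 + 1*(-5 - 14)**2 = -10877 + 1*(-19)**2 = -10877 + 1*361 = -10877 + 361 = -10516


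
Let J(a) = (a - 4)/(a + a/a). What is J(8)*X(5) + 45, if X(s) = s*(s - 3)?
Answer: 445/9 ≈ 49.444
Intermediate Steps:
X(s) = s*(-3 + s)
J(a) = (-4 + a)/(1 + a) (J(a) = (-4 + a)/(a + 1) = (-4 + a)/(1 + a))
J(8)*X(5) + 45 = ((-4 + 8)/(1 + 8))*(5*(-3 + 5)) + 45 = (4/9)*(5*2) + 45 = ((⅑)*4)*10 + 45 = (4/9)*10 + 45 = 40/9 + 45 = 445/9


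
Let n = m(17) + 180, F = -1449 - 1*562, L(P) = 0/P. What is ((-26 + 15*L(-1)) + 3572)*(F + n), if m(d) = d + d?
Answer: -6372162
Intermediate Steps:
L(P) = 0
m(d) = 2*d
F = -2011 (F = -1449 - 562 = -2011)
n = 214 (n = 2*17 + 180 = 34 + 180 = 214)
((-26 + 15*L(-1)) + 3572)*(F + n) = ((-26 + 15*0) + 3572)*(-2011 + 214) = ((-26 + 0) + 3572)*(-1797) = (-26 + 3572)*(-1797) = 3546*(-1797) = -6372162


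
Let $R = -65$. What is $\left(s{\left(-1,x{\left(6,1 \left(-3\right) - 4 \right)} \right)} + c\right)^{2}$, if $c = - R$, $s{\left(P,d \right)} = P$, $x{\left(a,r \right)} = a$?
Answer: $4096$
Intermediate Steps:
$c = 65$ ($c = \left(-1\right) \left(-65\right) = 65$)
$\left(s{\left(-1,x{\left(6,1 \left(-3\right) - 4 \right)} \right)} + c\right)^{2} = \left(-1 + 65\right)^{2} = 64^{2} = 4096$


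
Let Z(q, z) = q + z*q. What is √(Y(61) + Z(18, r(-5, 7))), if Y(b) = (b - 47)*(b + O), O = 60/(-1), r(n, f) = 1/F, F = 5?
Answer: √890/5 ≈ 5.9666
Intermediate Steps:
r(n, f) = ⅕ (r(n, f) = 1/5 = ⅕)
O = -60 (O = 60*(-1) = -60)
Z(q, z) = q + q*z
Y(b) = (-60 + b)*(-47 + b) (Y(b) = (b - 47)*(b - 60) = (-47 + b)*(-60 + b) = (-60 + b)*(-47 + b))
√(Y(61) + Z(18, r(-5, 7))) = √((2820 + 61² - 107*61) + 18*(1 + ⅕)) = √((2820 + 3721 - 6527) + 18*(6/5)) = √(14 + 108/5) = √(178/5) = √890/5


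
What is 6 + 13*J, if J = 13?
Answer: 175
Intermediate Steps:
6 + 13*J = 6 + 13*13 = 6 + 169 = 175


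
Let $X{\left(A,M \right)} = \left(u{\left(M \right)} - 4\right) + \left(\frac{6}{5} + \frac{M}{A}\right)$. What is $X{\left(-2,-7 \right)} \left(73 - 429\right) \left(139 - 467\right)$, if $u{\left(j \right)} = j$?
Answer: $- \frac{3678192}{5} \approx -7.3564 \cdot 10^{5}$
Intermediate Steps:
$X{\left(A,M \right)} = - \frac{14}{5} + M + \frac{M}{A}$ ($X{\left(A,M \right)} = \left(M - 4\right) + \left(\frac{6}{5} + \frac{M}{A}\right) = \left(-4 + M\right) + \left(6 \cdot \frac{1}{5} + \frac{M}{A}\right) = \left(-4 + M\right) + \left(\frac{6}{5} + \frac{M}{A}\right) = - \frac{14}{5} + M + \frac{M}{A}$)
$X{\left(-2,-7 \right)} \left(73 - 429\right) \left(139 - 467\right) = \left(- \frac{14}{5} - 7 - \frac{7}{-2}\right) \left(73 - 429\right) \left(139 - 467\right) = \left(- \frac{14}{5} - 7 - - \frac{7}{2}\right) \left(\left(-356\right) \left(-328\right)\right) = \left(- \frac{14}{5} - 7 + \frac{7}{2}\right) 116768 = \left(- \frac{63}{10}\right) 116768 = - \frac{3678192}{5}$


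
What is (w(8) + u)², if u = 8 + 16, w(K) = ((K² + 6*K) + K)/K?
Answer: 1521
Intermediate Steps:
w(K) = (K² + 7*K)/K
u = 24
(w(8) + u)² = ((7 + 8) + 24)² = (15 + 24)² = 39² = 1521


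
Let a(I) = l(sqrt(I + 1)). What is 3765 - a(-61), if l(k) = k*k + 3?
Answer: 3822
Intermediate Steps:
l(k) = 3 + k**2 (l(k) = k**2 + 3 = 3 + k**2)
a(I) = 4 + I (a(I) = 3 + (sqrt(I + 1))**2 = 3 + (sqrt(1 + I))**2 = 3 + (1 + I) = 4 + I)
3765 - a(-61) = 3765 - (4 - 61) = 3765 - 1*(-57) = 3765 + 57 = 3822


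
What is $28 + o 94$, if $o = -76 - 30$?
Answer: $-9936$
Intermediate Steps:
$o = -106$ ($o = -76 - 30 = -106$)
$28 + o 94 = 28 - 9964 = -9936$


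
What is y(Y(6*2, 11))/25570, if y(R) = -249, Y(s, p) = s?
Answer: -249/25570 ≈ -0.0097380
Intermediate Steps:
y(Y(6*2, 11))/25570 = -249/25570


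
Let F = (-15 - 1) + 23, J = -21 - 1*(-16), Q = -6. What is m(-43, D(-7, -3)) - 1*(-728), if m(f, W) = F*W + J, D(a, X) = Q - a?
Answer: 730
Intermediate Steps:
J = -5 (J = -21 + 16 = -5)
F = 7 (F = -16 + 23 = 7)
D(a, X) = -6 - a
m(f, W) = -5 + 7*W (m(f, W) = 7*W - 5 = -5 + 7*W)
m(-43, D(-7, -3)) - 1*(-728) = (-5 + 7*(-6 - 1*(-7))) - 1*(-728) = (-5 + 7*(-6 + 7)) + 728 = (-5 + 7*1) + 728 = (-5 + 7) + 728 = 2 + 728 = 730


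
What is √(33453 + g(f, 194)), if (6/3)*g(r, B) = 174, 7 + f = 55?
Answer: 2*√8385 ≈ 183.14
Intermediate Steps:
f = 48 (f = -7 + 55 = 48)
g(r, B) = 87 (g(r, B) = (½)*174 = 87)
√(33453 + g(f, 194)) = √(33453 + 87) = √33540 = 2*√8385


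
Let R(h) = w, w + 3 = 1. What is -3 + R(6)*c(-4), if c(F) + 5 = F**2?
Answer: -25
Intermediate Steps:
c(F) = -5 + F**2
w = -2 (w = -3 + 1 = -2)
R(h) = -2
-3 + R(6)*c(-4) = -3 - 2*(-5 + (-4)**2) = -3 - 2*(-5 + 16) = -3 - 2*11 = -3 - 22 = -25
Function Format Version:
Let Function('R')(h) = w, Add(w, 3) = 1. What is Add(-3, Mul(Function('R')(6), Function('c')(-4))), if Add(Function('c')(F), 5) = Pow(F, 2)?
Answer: -25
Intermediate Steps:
Function('c')(F) = Add(-5, Pow(F, 2))
w = -2 (w = Add(-3, 1) = -2)
Function('R')(h) = -2
Add(-3, Mul(Function('R')(6), Function('c')(-4))) = Add(-3, Mul(-2, Add(-5, Pow(-4, 2)))) = Add(-3, Mul(-2, Add(-5, 16))) = Add(-3, Mul(-2, 11)) = Add(-3, -22) = -25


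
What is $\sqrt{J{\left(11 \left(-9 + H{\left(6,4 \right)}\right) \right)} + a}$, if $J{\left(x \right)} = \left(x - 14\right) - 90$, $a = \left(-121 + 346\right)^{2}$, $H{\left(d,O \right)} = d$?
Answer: $2 \sqrt{12622} \approx 224.7$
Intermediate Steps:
$a = 50625$ ($a = 225^{2} = 50625$)
$J{\left(x \right)} = -104 + x$ ($J{\left(x \right)} = \left(x - 14\right) - 90 = \left(-14 + x\right) - 90 = -104 + x$)
$\sqrt{J{\left(11 \left(-9 + H{\left(6,4 \right)}\right) \right)} + a} = \sqrt{\left(-104 + 11 \left(-9 + 6\right)\right) + 50625} = \sqrt{\left(-104 + 11 \left(-3\right)\right) + 50625} = \sqrt{\left(-104 - 33\right) + 50625} = \sqrt{-137 + 50625} = \sqrt{50488} = 2 \sqrt{12622}$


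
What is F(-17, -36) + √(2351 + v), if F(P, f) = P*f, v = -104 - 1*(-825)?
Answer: 612 + 32*√3 ≈ 667.43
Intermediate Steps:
v = 721 (v = -104 + 825 = 721)
F(-17, -36) + √(2351 + v) = -17*(-36) + √(2351 + 721) = 612 + √3072 = 612 + 32*√3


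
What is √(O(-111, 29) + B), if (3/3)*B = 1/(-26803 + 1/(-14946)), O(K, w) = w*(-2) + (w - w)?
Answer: 2*I*√8051693038866802/23564567 ≈ 7.6158*I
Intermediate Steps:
O(K, w) = -2*w (O(K, w) = -2*w + 0 = -2*w)
B = -14946/400597639 (B = 1/(-26803 + 1/(-14946)) = 1/(-26803 - 1/14946) = 1/(-400597639/14946) = -14946/400597639 ≈ -3.7309e-5)
√(O(-111, 29) + B) = √(-2*29 - 14946/400597639) = √(-58 - 14946/400597639) = √(-23234678008/400597639) = 2*I*√8051693038866802/23564567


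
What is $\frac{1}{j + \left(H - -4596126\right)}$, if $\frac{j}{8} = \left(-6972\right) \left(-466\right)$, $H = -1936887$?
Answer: $\frac{1}{28650855} \approx 3.4903 \cdot 10^{-8}$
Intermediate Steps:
$j = 25991616$ ($j = 8 \left(\left(-6972\right) \left(-466\right)\right) = 8 \cdot 3248952 = 25991616$)
$\frac{1}{j + \left(H - -4596126\right)} = \frac{1}{25991616 - -2659239} = \frac{1}{25991616 + \left(-1936887 + 4596126\right)} = \frac{1}{25991616 + 2659239} = \frac{1}{28650855}$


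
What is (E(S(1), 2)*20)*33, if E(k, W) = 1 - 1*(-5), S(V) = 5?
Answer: 3960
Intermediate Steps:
E(k, W) = 6 (E(k, W) = 1 + 5 = 6)
(E(S(1), 2)*20)*33 = (6*20)*33 = 120*33 = 3960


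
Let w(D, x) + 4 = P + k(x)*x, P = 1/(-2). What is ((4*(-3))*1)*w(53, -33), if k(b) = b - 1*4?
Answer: -14598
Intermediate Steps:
k(b) = -4 + b (k(b) = b - 4 = -4 + b)
P = -½ ≈ -0.50000
w(D, x) = -9/2 + x*(-4 + x) (w(D, x) = -4 + (-½ + (-4 + x)*x) = -4 + (-½ + x*(-4 + x)) = -9/2 + x*(-4 + x))
((4*(-3))*1)*w(53, -33) = ((4*(-3))*1)*(-9/2 - 33*(-4 - 33)) = (-12*1)*(-9/2 - 33*(-37)) = -12*(-9/2 + 1221) = -12*2433/2 = -14598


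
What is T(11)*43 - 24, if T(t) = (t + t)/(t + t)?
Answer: 19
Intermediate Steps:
T(t) = 1 (T(t) = (2*t)/((2*t)) = (2*t)*(1/(2*t)) = 1)
T(11)*43 - 24 = 1*43 - 24 = 43 - 24 = 19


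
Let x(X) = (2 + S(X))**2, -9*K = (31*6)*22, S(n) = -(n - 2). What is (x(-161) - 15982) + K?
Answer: 32365/3 ≈ 10788.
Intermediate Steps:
S(n) = 2 - n (S(n) = -(-2 + n) = 2 - n)
K = -1364/3 (K = -31*6*22/9 = -62*22/3 = -1/9*4092 = -1364/3 ≈ -454.67)
x(X) = (4 - X)**2 (x(X) = (2 + (2 - X))**2 = (4 - X)**2)
(x(-161) - 15982) + K = ((-4 - 161)**2 - 15982) - 1364/3 = ((-165)**2 - 15982) - 1364/3 = (27225 - 15982) - 1364/3 = 11243 - 1364/3 = 32365/3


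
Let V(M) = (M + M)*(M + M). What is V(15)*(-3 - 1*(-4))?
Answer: 900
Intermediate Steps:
V(M) = 4*M² (V(M) = (2*M)*(2*M) = 4*M²)
V(15)*(-3 - 1*(-4)) = (4*15²)*(-3 - 1*(-4)) = (4*225)*(-3 + 4) = 900*1 = 900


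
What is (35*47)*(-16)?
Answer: -26320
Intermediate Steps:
(35*47)*(-16) = 1645*(-16) = -26320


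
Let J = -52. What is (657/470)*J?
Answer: -17082/235 ≈ -72.689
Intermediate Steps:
(657/470)*J = (657/470)*(-52) = -17082/235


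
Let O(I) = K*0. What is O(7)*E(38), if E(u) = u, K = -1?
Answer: 0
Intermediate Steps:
O(I) = 0 (O(I) = -1*0 = 0)
O(7)*E(38) = 0*38 = 0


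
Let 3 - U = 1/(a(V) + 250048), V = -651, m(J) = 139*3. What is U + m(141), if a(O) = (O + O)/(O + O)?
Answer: 105020579/250049 ≈ 420.00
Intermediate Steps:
m(J) = 417
a(O) = 1 (a(O) = (2*O)/((2*O)) = (2*O)*(1/(2*O)) = 1)
U = 750146/250049 (U = 3 - 1/(1 + 250048) = 3 - 1/250049 = 750146/250049 ≈ 3.0000)
U + m(141) = 750146/250049 + 417 = 105020579/250049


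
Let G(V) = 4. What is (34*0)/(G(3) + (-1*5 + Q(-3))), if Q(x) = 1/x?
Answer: 0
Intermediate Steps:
(34*0)/(G(3) + (-1*5 + Q(-3))) = (34*0)/(4 + (-1*5 + 1/(-3))) = 0/(4 + (-5 - ⅓)) = 0/(4 - 16/3) = 0/(-4/3) = 0*(-¾) = 0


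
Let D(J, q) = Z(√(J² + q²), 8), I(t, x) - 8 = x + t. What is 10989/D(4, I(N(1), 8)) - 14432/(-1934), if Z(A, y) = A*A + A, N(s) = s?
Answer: 12820027/293968 - 10989*√305/92720 ≈ 41.540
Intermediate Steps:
I(t, x) = 8 + t + x (I(t, x) = 8 + (x + t) = 8 + (t + x) = 8 + t + x)
Z(A, y) = A + A² (Z(A, y) = A² + A = A + A²)
D(J, q) = √(J² + q²)*(1 + √(J² + q²))
10989/D(4, I(N(1), 8)) - 14432/(-1934) = 10989/(4² + (8 + 1 + 8)² + √(4² + (8 + 1 + 8)²)) - 14432/(-1934) = 10989/(16 + 17² + √(16 + 17²)) - 14432*(-1/1934) = 10989/(16 + 289 + √(16 + 289)) + 7216/967 = 10989/(16 + 289 + √305) + 7216/967 = 10989/(305 + √305) + 7216/967 = 7216/967 + 10989/(305 + √305)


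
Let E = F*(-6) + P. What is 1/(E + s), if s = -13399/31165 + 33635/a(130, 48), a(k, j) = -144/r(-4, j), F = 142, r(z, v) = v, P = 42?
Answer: -93495/1124005922 ≈ -8.3180e-5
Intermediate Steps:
E = -810 (E = 142*(-6) + 42 = -852 + 42 = -810)
a(k, j) = -144/j
s = -1048274972/93495 (s = -13399/31165 + 33635/((-144/48)) = -13399*1/31165 + 33635/((-144*1/48)) = -13399/31165 + 33635/(-3) = -13399/31165 + 33635*(-⅓) = -13399/31165 - 33635/3 = -1048274972/93495 ≈ -11212.)
1/(E + s) = 1/(-810 - 1048274972/93495) = 1/(-1124005922/93495) = -93495/1124005922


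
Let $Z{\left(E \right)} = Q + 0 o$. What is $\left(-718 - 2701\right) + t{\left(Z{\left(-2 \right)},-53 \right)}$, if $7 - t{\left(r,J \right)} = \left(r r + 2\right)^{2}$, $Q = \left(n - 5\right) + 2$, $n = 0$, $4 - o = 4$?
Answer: $-3533$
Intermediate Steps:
$o = 0$ ($o = 4 - 4 = 0$)
$Q = -3$ ($Q = \left(0 - 5\right) + 2 = -5 + 2 = -3$)
$Z{\left(E \right)} = -3$ ($Z{\left(E \right)} = -3 + 0 \cdot 0 = -3 + 0 = -3$)
$t{\left(r,J \right)} = 7 - \left(2 + r^{2}\right)^{2}$ ($t{\left(r,J \right)} = 7 - \left(r r + 2\right)^{2} = 7 - \left(r^{2} + 2\right)^{2} = 7 - \left(2 + r^{2}\right)^{2}$)
$\left(-718 - 2701\right) + t{\left(Z{\left(-2 \right)},-53 \right)} = \left(-718 - 2701\right) + \left(7 - \left(2 + \left(-3\right)^{2}\right)^{2}\right) = -3419 + \left(7 - \left(2 + 9\right)^{2}\right) = -3419 + \left(7 - 11^{2}\right) = -3419 + \left(7 - 121\right) = -3419 - 114 = -3533$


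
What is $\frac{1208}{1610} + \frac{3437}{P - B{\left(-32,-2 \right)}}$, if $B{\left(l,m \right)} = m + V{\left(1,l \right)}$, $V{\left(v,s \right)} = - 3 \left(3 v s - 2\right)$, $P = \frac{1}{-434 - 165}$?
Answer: $- \frac{221665597}{20114535} \approx -11.02$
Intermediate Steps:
$P = - \frac{1}{599}$ ($P = \frac{1}{-599} = - \frac{1}{599} \approx -0.0016694$)
$V{\left(v,s \right)} = 6 - 9 s v$ ($V{\left(v,s \right)} = - 3 \left(3 s v - 2\right) = - 3 \left(-2 + 3 s v\right) = 6 - 9 s v$)
$B{\left(l,m \right)} = 6 + m - 9 l$ ($B{\left(l,m \right)} = m - \left(-6 + 9 l 1\right) = m - \left(-6 + 9 l\right) = 6 + m - 9 l$)
$\frac{1208}{1610} + \frac{3437}{P - B{\left(-32,-2 \right)}} = \frac{1208}{1610} + \frac{3437}{- \frac{1}{599} - \left(6 - 2 - -288\right)} = 1208 \cdot \frac{1}{1610} + \frac{3437}{- \frac{1}{599} - \left(6 - 2 + 288\right)} = \frac{604}{805} + \frac{3437}{- \frac{1}{599} - 292} = \frac{604}{805} + \frac{3437}{- \frac{174909}{599}} = \frac{604}{805} + 3437 \left(- \frac{599}{174909}\right) = \frac{604}{805} - \frac{294109}{24987} = - \frac{221665597}{20114535}$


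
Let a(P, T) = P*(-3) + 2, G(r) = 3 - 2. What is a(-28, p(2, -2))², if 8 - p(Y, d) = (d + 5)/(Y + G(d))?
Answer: 7396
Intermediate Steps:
G(r) = 1
p(Y, d) = 8 - (5 + d)/(1 + Y) (p(Y, d) = 8 - (d + 5)/(Y + 1) = 8 - (5 + d)/(1 + Y))
a(P, T) = 2 - 3*P (a(P, T) = -3*P + 2 = 2 - 3*P)
a(-28, p(2, -2))² = (2 - 3*(-28))² = (2 + 84)² = 86² = 7396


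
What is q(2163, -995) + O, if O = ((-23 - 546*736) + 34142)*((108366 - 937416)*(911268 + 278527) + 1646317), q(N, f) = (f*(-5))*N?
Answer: 362735003986817046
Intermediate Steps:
q(N, f) = -5*N*f (q(N, f) = (-5*f)*N = -5*N*f)
O = 362735003976056121 (O = ((-23 - 401856) + 34142)*(-829050*1189795 + 1646317) = (-401879 + 34142)*(-986399544750 + 1646317) = -367737*(-986397898433) = 362735003976056121)
q(2163, -995) + O = -5*2163*(-995) + 362735003976056121 = 10760925 + 362735003976056121 = 362735003986817046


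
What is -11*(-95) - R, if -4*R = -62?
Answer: 2059/2 ≈ 1029.5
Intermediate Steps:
R = 31/2 (R = -¼*(-62) = 31/2 ≈ 15.500)
-11*(-95) - R = -11*(-95) - 1*31/2 = 1045 - 31/2 = 2059/2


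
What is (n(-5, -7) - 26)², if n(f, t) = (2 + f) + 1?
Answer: 784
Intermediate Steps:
n(f, t) = 3 + f
(n(-5, -7) - 26)² = ((3 - 5) - 26)² = (-2 - 26)² = (-28)² = 784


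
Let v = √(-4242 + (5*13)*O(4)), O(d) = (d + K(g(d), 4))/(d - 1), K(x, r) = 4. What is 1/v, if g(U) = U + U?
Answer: -I*√36618/12206 ≈ -0.015677*I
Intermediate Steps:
g(U) = 2*U
O(d) = (4 + d)/(-1 + d) (O(d) = (d + 4)/(d - 1) = (4 + d)/(-1 + d))
v = I*√36618/3 (v = √(-4242 + (5*13)*((4 + 4)/(-1 + 4))) = √(-4242 + 65*(8/3)) = √(-4242 + 520/3) = √(-12206/3) = I*√36618/3 ≈ 63.786*I)
1/v = 1/(I*√36618/3) = -I*√36618/12206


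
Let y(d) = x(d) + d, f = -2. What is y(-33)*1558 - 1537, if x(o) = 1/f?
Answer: -53730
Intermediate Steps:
x(o) = -½ (x(o) = 1/(-2) = -½)
y(d) = -½ + d
y(-33)*1558 - 1537 = (-½ - 33)*1558 - 1537 = -67/2*1558 - 1537 = -52193 - 1537 = -53730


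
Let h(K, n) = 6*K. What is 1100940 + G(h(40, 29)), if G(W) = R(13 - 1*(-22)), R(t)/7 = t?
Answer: 1101185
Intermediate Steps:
R(t) = 7*t
G(W) = 245 (G(W) = 7*(13 - 1*(-22)) = 7*(13 + 22) = 7*35 = 245)
1100940 + G(h(40, 29)) = 1100940 + 245 = 1101185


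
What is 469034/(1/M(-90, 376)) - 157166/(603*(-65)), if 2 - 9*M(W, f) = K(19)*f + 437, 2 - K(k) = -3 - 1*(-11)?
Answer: 3719653187636/39195 ≈ 9.4901e+7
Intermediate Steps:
K(k) = -6 (K(k) = 2 - (-3 - 1*(-11)) = 2 - (-3 + 11) = 2 - 1*8 = 2 - 8 = -6)
M(W, f) = -145/3 + 2*f/3 (M(W, f) = 2/9 - (-6*f + 437)/9 = 2/9 - (437 - 6*f)/9 = 2/9 + (-437/9 + 2*f/3) = -145/3 + 2*f/3)
469034/(1/M(-90, 376)) - 157166/(603*(-65)) = 469034/(1/(-145/3 + (⅔)*376)) - 157166/(603*(-65)) = 469034/(1/(-145/3 + 752/3)) - 157166/(-39195) = 469034/(1/(607/3)) - 157166*(-1/39195) = 469034/(3/607) + 157166/39195 = 469034*(607/3) + 157166/39195 = 284703638/3 + 157166/39195 = 3719653187636/39195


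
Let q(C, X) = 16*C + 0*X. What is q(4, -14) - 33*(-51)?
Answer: 1747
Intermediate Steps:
q(C, X) = 16*C (q(C, X) = 16*C + 0 = 16*C)
q(4, -14) - 33*(-51) = 16*4 - 33*(-51) = 64 + 1683 = 1747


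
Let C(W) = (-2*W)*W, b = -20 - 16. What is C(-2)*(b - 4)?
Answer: 320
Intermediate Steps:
b = -36
C(W) = -2*W²
C(-2)*(b - 4) = (-2*(-2)²)*(-36 - 4) = -2*4*(-40) = -8*(-40) = 320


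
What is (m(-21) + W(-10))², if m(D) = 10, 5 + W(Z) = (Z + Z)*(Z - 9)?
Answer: 148225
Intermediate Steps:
W(Z) = -5 + 2*Z*(-9 + Z) (W(Z) = -5 + (Z + Z)*(Z - 9) = -5 + (2*Z)*(-9 + Z) = -5 + 2*Z*(-9 + Z))
(m(-21) + W(-10))² = (10 + (-5 - 18*(-10) + 2*(-10)²))² = (10 + (-5 + 180 + 2*100))² = (10 + (-5 + 180 + 200))² = (10 + 375)² = 385² = 148225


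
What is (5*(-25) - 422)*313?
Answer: -171211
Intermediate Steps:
(5*(-25) - 422)*313 = (-125 - 422)*313 = -547*313 = -171211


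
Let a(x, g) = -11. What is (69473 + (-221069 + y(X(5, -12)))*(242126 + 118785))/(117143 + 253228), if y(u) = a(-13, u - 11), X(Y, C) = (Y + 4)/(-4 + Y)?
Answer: -26596711469/123457 ≈ -2.1543e+5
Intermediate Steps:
X(Y, C) = (4 + Y)/(-4 + Y)
y(u) = -11
(69473 + (-221069 + y(X(5, -12)))*(242126 + 118785))/(117143 + 253228) = (69473 + (-221069 - 11)*(242126 + 118785))/(117143 + 253228) = (69473 - 221080*360911)/370371 = (69473 - 79790203880)*(1/370371) = -79790134407*1/370371 = -26596711469/123457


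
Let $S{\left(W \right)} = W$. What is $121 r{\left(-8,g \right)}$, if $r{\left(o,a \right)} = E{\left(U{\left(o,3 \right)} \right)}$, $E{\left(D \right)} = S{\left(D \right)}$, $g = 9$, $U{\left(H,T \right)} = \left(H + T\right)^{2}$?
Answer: $3025$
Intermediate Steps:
$E{\left(D \right)} = D$
$r{\left(o,a \right)} = \left(3 + o\right)^{2}$ ($r{\left(o,a \right)} = \left(o + 3\right)^{2} = \left(3 + o\right)^{2}$)
$121 r{\left(-8,g \right)} = 121 \left(3 - 8\right)^{2} = 121 \left(-5\right)^{2} = 121 \cdot 25 = 3025$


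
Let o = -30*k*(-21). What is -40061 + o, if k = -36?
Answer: -62741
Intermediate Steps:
o = -22680 (o = -30*(-36)*(-21) = 1080*(-21) = -22680)
-40061 + o = -40061 - 22680 = -62741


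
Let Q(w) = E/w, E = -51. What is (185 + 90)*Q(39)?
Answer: -4675/13 ≈ -359.62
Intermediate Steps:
Q(w) = -51/w
(185 + 90)*Q(39) = (185 + 90)*(-51/39) = 275*(-51*1/39) = 275*(-17/13) = -4675/13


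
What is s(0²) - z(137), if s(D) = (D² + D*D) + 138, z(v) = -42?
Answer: 180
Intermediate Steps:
s(D) = 138 + 2*D² (s(D) = (D² + D²) + 138 = 2*D² + 138 = 138 + 2*D²)
s(0²) - z(137) = (138 + 2*(0²)²) - 1*(-42) = (138 + 2*0²) + 42 = (138 + 2*0) + 42 = (138 + 0) + 42 = 138 + 42 = 180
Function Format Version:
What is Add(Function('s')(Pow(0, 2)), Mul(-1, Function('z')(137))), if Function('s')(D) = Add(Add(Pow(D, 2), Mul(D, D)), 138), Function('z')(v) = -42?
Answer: 180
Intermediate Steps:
Function('s')(D) = Add(138, Mul(2, Pow(D, 2))) (Function('s')(D) = Add(Add(Pow(D, 2), Pow(D, 2)), 138) = Add(Mul(2, Pow(D, 2)), 138) = Add(138, Mul(2, Pow(D, 2))))
Add(Function('s')(Pow(0, 2)), Mul(-1, Function('z')(137))) = Add(Add(138, Mul(2, Pow(Pow(0, 2), 2))), Mul(-1, -42)) = Add(Add(138, Mul(2, Pow(0, 2))), 42) = Add(Add(138, Mul(2, 0)), 42) = Add(Add(138, 0), 42) = Add(138, 42) = 180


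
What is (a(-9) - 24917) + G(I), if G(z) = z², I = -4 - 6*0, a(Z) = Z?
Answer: -24910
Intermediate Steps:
I = -4 (I = -4 + 0 = -4)
(a(-9) - 24917) + G(I) = (-9 - 24917) + (-4)² = -24926 + 16 = -24910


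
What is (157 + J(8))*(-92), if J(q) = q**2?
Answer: -20332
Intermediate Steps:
(157 + J(8))*(-92) = (157 + 8**2)*(-92) = (157 + 64)*(-92) = 221*(-92) = -20332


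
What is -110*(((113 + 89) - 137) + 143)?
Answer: -22880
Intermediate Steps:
-110*(((113 + 89) - 137) + 143) = -110*((202 - 137) + 143) = -110*(65 + 143) = -110*208 = -22880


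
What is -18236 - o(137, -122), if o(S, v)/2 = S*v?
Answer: 15192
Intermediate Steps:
o(S, v) = 2*S*v (o(S, v) = 2*(S*v) = 2*S*v)
-18236 - o(137, -122) = -18236 - 2*137*(-122) = -18236 - 1*(-33428) = -18236 + 33428 = 15192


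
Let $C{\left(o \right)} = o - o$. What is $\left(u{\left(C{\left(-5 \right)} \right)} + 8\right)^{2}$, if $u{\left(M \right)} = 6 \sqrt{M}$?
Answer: $64$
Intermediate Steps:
$C{\left(o \right)} = 0$
$\left(u{\left(C{\left(-5 \right)} \right)} + 8\right)^{2} = \left(6 \sqrt{0} + 8\right)^{2} = \left(6 \cdot 0 + 8\right)^{2} = \left(0 + 8\right)^{2} = 8^{2} = 64$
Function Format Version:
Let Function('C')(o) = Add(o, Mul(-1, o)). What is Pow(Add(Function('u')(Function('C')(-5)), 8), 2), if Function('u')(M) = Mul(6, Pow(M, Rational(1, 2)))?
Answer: 64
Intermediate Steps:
Function('C')(o) = 0
Pow(Add(Function('u')(Function('C')(-5)), 8), 2) = Pow(Add(Mul(6, Pow(0, Rational(1, 2))), 8), 2) = Pow(Add(Mul(6, 0), 8), 2) = Pow(Add(0, 8), 2) = Pow(8, 2) = 64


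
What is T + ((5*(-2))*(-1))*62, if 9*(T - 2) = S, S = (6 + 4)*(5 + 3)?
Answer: 5678/9 ≈ 630.89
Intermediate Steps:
S = 80 (S = 10*8 = 80)
T = 98/9 (T = 2 + (⅑)*80 = 2 + 80/9 = 98/9 ≈ 10.889)
T + ((5*(-2))*(-1))*62 = 98/9 + ((5*(-2))*(-1))*62 = 98/9 - 10*(-1)*62 = 98/9 + 10*62 = 98/9 + 620 = 5678/9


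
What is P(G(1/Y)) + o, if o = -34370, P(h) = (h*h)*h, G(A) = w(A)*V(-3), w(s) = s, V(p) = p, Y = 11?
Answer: -45746497/1331 ≈ -34370.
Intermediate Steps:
G(A) = -3*A (G(A) = A*(-3) = -3*A)
P(h) = h**3 (P(h) = h**2*h = h**3)
P(G(1/Y)) + o = (-3/11)**3 - 34370 = -27/1331 - 34370 = -45746497/1331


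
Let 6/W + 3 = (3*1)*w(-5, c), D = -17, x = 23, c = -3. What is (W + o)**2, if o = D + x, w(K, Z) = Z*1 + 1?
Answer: 256/9 ≈ 28.444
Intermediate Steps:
w(K, Z) = 1 + Z (w(K, Z) = Z + 1 = 1 + Z)
o = 6 (o = -17 + 23 = 6)
W = -2/3 (W = 6/(-3 + (3*1)*(1 - 3)) = 6/(-3 + 3*(-2)) = 6/(-3 - 6) = 6/(-9) = 6*(-1/9) = -2/3 ≈ -0.66667)
(W + o)**2 = (-2/3 + 6)**2 = (16/3)**2 = 256/9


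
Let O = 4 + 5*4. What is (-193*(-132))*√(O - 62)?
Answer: 25476*I*√38 ≈ 1.5704e+5*I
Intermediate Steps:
O = 24 (O = 4 + 20 = 24)
(-193*(-132))*√(O - 62) = (-193*(-132))*√(24 - 62) = 25476*√(-38) = 25476*(I*√38) = 25476*I*√38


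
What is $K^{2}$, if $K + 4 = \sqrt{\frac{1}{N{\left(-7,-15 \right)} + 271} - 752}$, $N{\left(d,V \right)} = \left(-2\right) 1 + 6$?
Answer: $\frac{\left(220 - i \sqrt{2274789}\right)^{2}}{3025} \approx -736.0 - 219.38 i$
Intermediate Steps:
$N{\left(d,V \right)} = 4$ ($N{\left(d,V \right)} = -2 + 6 = 4$)
$K = -4 + \frac{i \sqrt{2274789}}{55}$ ($K = -4 + \sqrt{\frac{1}{4 + 271} - 752} = -4 + \sqrt{\frac{1}{275} - 752} = -4 + \sqrt{- \frac{206799}{275}} = -4 + \frac{i \sqrt{2274789}}{55} \approx -4.0 + 27.423 i$)
$K^{2} = \left(-4 + \frac{i \sqrt{2274789}}{55}\right)^{2}$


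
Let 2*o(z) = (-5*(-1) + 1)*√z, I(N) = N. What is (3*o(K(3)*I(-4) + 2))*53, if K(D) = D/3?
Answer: 477*I*√2 ≈ 674.58*I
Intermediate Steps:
K(D) = D/3 (K(D) = D*(⅓) = D/3)
o(z) = 3*√z (o(z) = ((-5*(-1) + 1)*√z)/2 = ((5 + 1)*√z)/2 = (6*√z)/2 = 3*√z)
(3*o(K(3)*I(-4) + 2))*53 = (3*(3*√(((⅓)*3)*(-4) + 2)))*53 = (3*(3*√(1*(-4) + 2)))*53 = (3*(3*√(-4 + 2)))*53 = (3*(3*√(-2)))*53 = (3*(3*(I*√2)))*53 = (3*(3*I*√2))*53 = (9*I*√2)*53 = 477*I*√2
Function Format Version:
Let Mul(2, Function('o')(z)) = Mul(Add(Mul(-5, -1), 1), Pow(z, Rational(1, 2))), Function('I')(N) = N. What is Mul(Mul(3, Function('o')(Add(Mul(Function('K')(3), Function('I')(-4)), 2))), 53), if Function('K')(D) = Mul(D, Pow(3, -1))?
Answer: Mul(477, I, Pow(2, Rational(1, 2))) ≈ Mul(674.58, I)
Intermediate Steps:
Function('K')(D) = Mul(Rational(1, 3), D) (Function('K')(D) = Mul(D, Rational(1, 3)) = Mul(Rational(1, 3), D))
Function('o')(z) = Mul(3, Pow(z, Rational(1, 2))) (Function('o')(z) = Mul(Rational(1, 2), Mul(Add(Mul(-5, -1), 1), Pow(z, Rational(1, 2)))) = Mul(Rational(1, 2), Mul(Add(5, 1), Pow(z, Rational(1, 2)))) = Mul(Rational(1, 2), Mul(6, Pow(z, Rational(1, 2)))) = Mul(3, Pow(z, Rational(1, 2))))
Mul(Mul(3, Function('o')(Add(Mul(Function('K')(3), Function('I')(-4)), 2))), 53) = Mul(Mul(3, Mul(3, Pow(Add(Mul(Mul(Rational(1, 3), 3), -4), 2), Rational(1, 2)))), 53) = Mul(Mul(3, Mul(3, Pow(Add(Mul(1, -4), 2), Rational(1, 2)))), 53) = Mul(Mul(3, Mul(3, Pow(Add(-4, 2), Rational(1, 2)))), 53) = Mul(Mul(3, Mul(3, Pow(-2, Rational(1, 2)))), 53) = Mul(Mul(3, Mul(3, Mul(I, Pow(2, Rational(1, 2))))), 53) = Mul(Mul(3, Mul(3, I, Pow(2, Rational(1, 2)))), 53) = Mul(Mul(9, I, Pow(2, Rational(1, 2))), 53) = Mul(477, I, Pow(2, Rational(1, 2)))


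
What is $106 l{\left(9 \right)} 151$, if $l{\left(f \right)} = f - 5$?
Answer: $64024$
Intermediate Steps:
$l{\left(f \right)} = -5 + f$ ($l{\left(f \right)} = f - 5 = -5 + f$)
$106 l{\left(9 \right)} 151 = 106 \left(-5 + 9\right) 151 = 106 \cdot 4 \cdot 151 = 424 \cdot 151 = 64024$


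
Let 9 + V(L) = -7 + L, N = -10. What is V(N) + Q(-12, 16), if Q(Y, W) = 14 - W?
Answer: -28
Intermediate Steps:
V(L) = -16 + L (V(L) = -9 + (-7 + L) = -16 + L)
V(N) + Q(-12, 16) = (-16 - 10) + (14 - 1*16) = -26 + (14 - 16) = -26 - 2 = -28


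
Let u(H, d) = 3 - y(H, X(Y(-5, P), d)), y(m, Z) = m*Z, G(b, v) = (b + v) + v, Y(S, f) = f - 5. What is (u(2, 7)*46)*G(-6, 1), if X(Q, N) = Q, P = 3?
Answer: -1288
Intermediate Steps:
Y(S, f) = -5 + f
G(b, v) = b + 2*v
y(m, Z) = Z*m
u(H, d) = 3 + 2*H (u(H, d) = 3 - (-5 + 3)*H = 3 - (-2)*H = 3 + 2*H)
(u(2, 7)*46)*G(-6, 1) = ((3 + 2*2)*46)*(-6 + 2*1) = ((3 + 4)*46)*(-6 + 2) = (7*46)*(-4) = 322*(-4) = -1288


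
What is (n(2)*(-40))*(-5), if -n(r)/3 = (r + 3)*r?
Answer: -6000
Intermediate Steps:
n(r) = -3*r*(3 + r) (n(r) = -3*(r + 3)*r = -3*(3 + r)*r = -3*r*(3 + r))
(n(2)*(-40))*(-5) = (-3*2*(3 + 2)*(-40))*(-5) = (-3*2*5*(-40))*(-5) = -30*(-40)*(-5) = 1200*(-5) = -6000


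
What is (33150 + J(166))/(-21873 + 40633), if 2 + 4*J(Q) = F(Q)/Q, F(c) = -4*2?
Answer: 1100563/622832 ≈ 1.7670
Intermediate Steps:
F(c) = -8
J(Q) = -½ - 2/Q (J(Q) = -½ + (-8/Q)/4 = -½ - 2/Q)
(33150 + J(166))/(-21873 + 40633) = (33150 + (½)*(-4 - 1*166)/166)/(-21873 + 40633) = (33150 + (½)*(1/166)*(-4 - 166))/18760 = (33150 + (½)*(1/166)*(-170))*(1/18760) = (33150 - 85/166)*(1/18760) = (5502815/166)*(1/18760) = 1100563/622832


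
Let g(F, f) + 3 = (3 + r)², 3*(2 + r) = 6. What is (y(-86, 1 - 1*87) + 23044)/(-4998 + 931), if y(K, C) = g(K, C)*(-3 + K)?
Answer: -22510/4067 ≈ -5.5348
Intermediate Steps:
r = 0 (r = -2 + (⅓)*6 = -2 + 2 = 0)
g(F, f) = 6 (g(F, f) = -3 + (3 + 0)² = -3 + 3² = -3 + 9 = 6)
y(K, C) = -18 + 6*K (y(K, C) = 6*(-3 + K) = -18 + 6*K)
(y(-86, 1 - 1*87) + 23044)/(-4998 + 931) = ((-18 + 6*(-86)) + 23044)/(-4998 + 931) = ((-18 - 516) + 23044)/(-4067) = (-534 + 23044)*(-1/4067) = 22510*(-1/4067) = -22510/4067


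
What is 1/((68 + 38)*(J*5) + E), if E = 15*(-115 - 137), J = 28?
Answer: 1/11060 ≈ 9.0416e-5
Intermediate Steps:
E = -3780 (E = 15*(-252) = -3780)
1/((68 + 38)*(J*5) + E) = 1/((68 + 38)*(28*5) - 3780) = 1/(106*140 - 3780) = 1/(14840 - 3780) = 1/11060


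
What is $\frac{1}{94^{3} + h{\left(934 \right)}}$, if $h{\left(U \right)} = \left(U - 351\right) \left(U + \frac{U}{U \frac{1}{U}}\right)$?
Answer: $\frac{1}{1919628} \approx 5.2093 \cdot 10^{-7}$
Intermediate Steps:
$h{\left(U \right)} = 2 U \left(-351 + U\right)$ ($h{\left(U \right)} = \left(-351 + U\right) \left(U + \frac{U}{1}\right) = \left(-351 + U\right) \left(U + U 1\right) = \left(-351 + U\right) \left(U + U\right) = \left(-351 + U\right) 2 U = 2 U \left(-351 + U\right)$)
$\frac{1}{94^{3} + h{\left(934 \right)}} = \frac{1}{94^{3} + 2 \cdot 934 \left(-351 + 934\right)} = \frac{1}{830584 + 2 \cdot 934 \cdot 583} = \frac{1}{830584 + 1089044} = \frac{1}{1919628}$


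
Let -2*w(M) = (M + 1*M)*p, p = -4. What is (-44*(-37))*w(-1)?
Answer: -6512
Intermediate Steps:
w(M) = 4*M (w(M) = -(M + 1*M)*(-4)/2 = -(M + M)*(-4)/2 = -2*M*(-4)/2 = -(-4)*M = 4*M)
(-44*(-37))*w(-1) = (-44*(-37))*(4*(-1)) = 1628*(-4) = -6512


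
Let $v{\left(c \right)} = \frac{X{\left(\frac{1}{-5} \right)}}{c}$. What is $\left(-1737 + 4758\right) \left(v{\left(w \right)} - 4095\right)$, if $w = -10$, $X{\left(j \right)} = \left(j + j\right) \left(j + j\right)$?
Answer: $- \frac{1546380417}{125} \approx -1.2371 \cdot 10^{7}$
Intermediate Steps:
$X{\left(j \right)} = 4 j^{2}$ ($X{\left(j \right)} = 2 j 2 j = 4 j^{2}$)
$v{\left(c \right)} = \frac{4}{25 c}$ ($v{\left(c \right)} = \frac{4 \left(\frac{1}{-5}\right)^{2}}{c} = \frac{4 \left(- \frac{1}{5}\right)^{2}}{c} = \frac{4 \cdot \frac{1}{25}}{c} = \frac{4}{25 c}$)
$\left(-1737 + 4758\right) \left(v{\left(w \right)} - 4095\right) = \left(-1737 + 4758\right) \left(\frac{4}{25 \left(-10\right)} - 4095\right) = 3021 \left(\frac{4}{25} \left(- \frac{1}{10}\right) - 4095\right) = 3021 \left(- \frac{2}{125} - 4095\right) = 3021 \left(- \frac{511877}{125}\right) = - \frac{1546380417}{125}$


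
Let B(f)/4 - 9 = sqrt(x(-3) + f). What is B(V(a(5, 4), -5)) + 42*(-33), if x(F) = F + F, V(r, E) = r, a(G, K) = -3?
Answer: -1350 + 12*I ≈ -1350.0 + 12.0*I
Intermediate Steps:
x(F) = 2*F
B(f) = 36 + 4*sqrt(-6 + f) (B(f) = 36 + 4*sqrt(2*(-3) + f) = 36 + 4*sqrt(-6 + f))
B(V(a(5, 4), -5)) + 42*(-33) = (36 + 4*sqrt(-6 - 3)) + 42*(-33) = (36 + 4*sqrt(-9)) - 1386 = (36 + 4*(3*I)) - 1386 = (36 + 12*I) - 1386 = -1350 + 12*I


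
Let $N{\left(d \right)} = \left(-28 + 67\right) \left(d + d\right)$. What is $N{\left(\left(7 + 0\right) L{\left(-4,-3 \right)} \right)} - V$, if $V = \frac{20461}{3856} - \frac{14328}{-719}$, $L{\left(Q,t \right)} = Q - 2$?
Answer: $- \frac{9152552291}{2772464} \approx -3301.2$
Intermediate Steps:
$L{\left(Q,t \right)} = -2 + Q$
$N{\left(d \right)} = 78 d$ ($N{\left(d \right)} = 39 \cdot 2 d = 78 d$)
$V = \frac{69960227}{2772464}$ ($V = 20461 \cdot \frac{1}{3856} - - \frac{14328}{719} = \frac{20461}{3856} + \frac{14328}{719} = \frac{69960227}{2772464} \approx 25.234$)
$N{\left(\left(7 + 0\right) L{\left(-4,-3 \right)} \right)} - V = 78 \left(7 + 0\right) \left(-2 - 4\right) - \frac{69960227}{2772464} = 78 \cdot 7 \left(-6\right) - \frac{69960227}{2772464} = 78 \left(-42\right) - \frac{69960227}{2772464} = -3276 - \frac{69960227}{2772464} = - \frac{9152552291}{2772464}$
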